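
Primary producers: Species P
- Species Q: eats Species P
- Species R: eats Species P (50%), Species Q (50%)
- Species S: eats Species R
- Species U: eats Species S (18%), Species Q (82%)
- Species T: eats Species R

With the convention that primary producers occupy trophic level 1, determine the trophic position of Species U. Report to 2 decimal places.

3.27

Species Q: 1 + 1 = 2
Species R: 1 + (0.5×1 + 0.5×2) = 2.5
Species S: 1 + 2.5 = 3.5
Species T: 1 + 2.5 = 3.5
Species U: 1 + (0.18×3.5 + 0.82×2) = 3.27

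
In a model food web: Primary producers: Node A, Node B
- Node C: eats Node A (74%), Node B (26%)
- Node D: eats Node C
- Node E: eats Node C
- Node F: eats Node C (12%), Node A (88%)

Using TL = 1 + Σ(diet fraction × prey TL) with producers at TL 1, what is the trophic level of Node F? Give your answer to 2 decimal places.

Node C: 1 + (0.74×1 + 0.26×1) = 2
Node D: 1 + 2 = 3
Node E: 1 + 2 = 3
Node F: 1 + (0.12×2 + 0.88×1) = 2.12

2.12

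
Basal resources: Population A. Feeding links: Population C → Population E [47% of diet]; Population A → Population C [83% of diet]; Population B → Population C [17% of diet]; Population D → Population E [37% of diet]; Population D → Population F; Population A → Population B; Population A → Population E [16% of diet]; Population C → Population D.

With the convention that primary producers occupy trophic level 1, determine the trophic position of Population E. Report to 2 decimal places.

3.35

Population B: 1 + 1 = 2
Population C: 1 + (0.83×1 + 0.17×2) = 2.17
Population D: 1 + 2.17 = 3.17
Population E: 1 + (0.47×2.17 + 0.37×3.17 + 0.16×1) = 3.3528
Population F: 1 + 3.17 = 4.17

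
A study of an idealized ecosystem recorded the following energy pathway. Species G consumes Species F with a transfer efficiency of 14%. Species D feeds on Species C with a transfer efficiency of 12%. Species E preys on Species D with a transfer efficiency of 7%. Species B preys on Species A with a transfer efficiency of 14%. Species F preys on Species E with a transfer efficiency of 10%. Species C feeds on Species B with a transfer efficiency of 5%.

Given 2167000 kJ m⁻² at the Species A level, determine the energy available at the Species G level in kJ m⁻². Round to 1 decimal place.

1.8 kJ m⁻²

Species B: 2167000 × 0.14 = 303380 kJ m⁻²
Species C: 303380 × 0.05 = 15169 kJ m⁻²
Species D: 15169 × 0.12 = 1820.28 kJ m⁻²
Species E: 1820.28 × 0.07 = 127.4196 kJ m⁻²
Species F: 127.4196 × 0.1 = 12.74196 kJ m⁻²
Species G: 12.74196 × 0.14 = 1.7838744 kJ m⁻²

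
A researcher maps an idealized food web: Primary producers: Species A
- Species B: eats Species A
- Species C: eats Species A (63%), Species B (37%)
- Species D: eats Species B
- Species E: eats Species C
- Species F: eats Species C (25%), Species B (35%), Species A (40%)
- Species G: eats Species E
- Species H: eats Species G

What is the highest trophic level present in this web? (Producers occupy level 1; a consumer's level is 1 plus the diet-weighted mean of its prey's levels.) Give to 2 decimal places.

Species B: 1 + 1 = 2
Species C: 1 + (0.63×1 + 0.37×2) = 2.37
Species D: 1 + 2 = 3
Species E: 1 + 2.37 = 3.37
Species F: 1 + (0.25×2.37 + 0.35×2 + 0.4×1) = 2.6925
Species G: 1 + 3.37 = 4.37
Species H: 1 + 4.37 = 5.37

5.37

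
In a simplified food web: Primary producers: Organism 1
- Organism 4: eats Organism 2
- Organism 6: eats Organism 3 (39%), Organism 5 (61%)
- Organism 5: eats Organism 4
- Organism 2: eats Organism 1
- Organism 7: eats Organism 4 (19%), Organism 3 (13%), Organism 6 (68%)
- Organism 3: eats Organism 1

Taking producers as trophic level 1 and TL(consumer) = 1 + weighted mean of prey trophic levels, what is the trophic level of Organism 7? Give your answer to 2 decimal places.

Organism 2: 1 + 1 = 2
Organism 3: 1 + 1 = 2
Organism 4: 1 + 2 = 3
Organism 5: 1 + 3 = 4
Organism 6: 1 + (0.39×2 + 0.61×4) = 4.22
Organism 7: 1 + (0.19×3 + 0.13×2 + 0.68×4.22) = 4.6996

4.70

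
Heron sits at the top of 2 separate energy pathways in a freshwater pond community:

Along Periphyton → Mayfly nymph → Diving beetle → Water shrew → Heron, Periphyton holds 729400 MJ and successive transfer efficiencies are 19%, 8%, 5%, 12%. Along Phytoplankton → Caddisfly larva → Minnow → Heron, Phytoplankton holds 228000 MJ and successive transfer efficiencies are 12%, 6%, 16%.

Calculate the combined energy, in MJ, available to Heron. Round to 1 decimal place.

Via Periphyton: 729400 × 0.19 × 0.08 × 0.05 × 0.12 = 66.52128 MJ
Via Phytoplankton: 228000 × 0.12 × 0.06 × 0.16 = 262.656 MJ
Total at Heron: 66.52128 + 262.656 = 329.17728 MJ

329.2 MJ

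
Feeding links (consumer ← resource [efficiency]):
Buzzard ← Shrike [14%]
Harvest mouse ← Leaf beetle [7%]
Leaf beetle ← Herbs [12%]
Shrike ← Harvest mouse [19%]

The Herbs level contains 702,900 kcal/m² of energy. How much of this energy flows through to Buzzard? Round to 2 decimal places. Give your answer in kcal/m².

Leaf beetle: 702900 × 0.12 = 84348 kcal/m²
Harvest mouse: 84348 × 0.07 = 5904.36 kcal/m²
Shrike: 5904.36 × 0.19 = 1121.8284 kcal/m²
Buzzard: 1121.8284 × 0.14 = 157.055976 kcal/m²

157.06 kcal/m²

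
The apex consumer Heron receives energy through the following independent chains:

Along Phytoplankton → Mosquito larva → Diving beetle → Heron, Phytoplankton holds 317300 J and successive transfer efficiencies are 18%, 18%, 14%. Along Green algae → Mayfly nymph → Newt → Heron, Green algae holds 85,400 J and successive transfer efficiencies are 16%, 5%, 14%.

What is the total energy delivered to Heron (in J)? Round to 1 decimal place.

Via Phytoplankton: 317300 × 0.18 × 0.18 × 0.14 = 1439.2728 J
Via Green algae: 85400 × 0.16 × 0.05 × 0.14 = 95.648 J
Total at Heron: 1439.2728 + 95.648 = 1534.9208 J

1534.9 J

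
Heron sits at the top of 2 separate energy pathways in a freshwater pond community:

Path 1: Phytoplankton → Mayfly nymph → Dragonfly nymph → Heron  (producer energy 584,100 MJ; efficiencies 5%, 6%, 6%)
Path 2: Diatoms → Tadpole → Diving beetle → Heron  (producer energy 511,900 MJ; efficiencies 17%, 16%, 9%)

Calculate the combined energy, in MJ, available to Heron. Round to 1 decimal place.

Path 1: 584100 × 0.05 × 0.06 × 0.06 = 105.138 MJ
Path 2: 511900 × 0.17 × 0.16 × 0.09 = 1253.1312 MJ
Total at Heron: 105.138 + 1253.1312 = 1358.2692 MJ

1358.3 MJ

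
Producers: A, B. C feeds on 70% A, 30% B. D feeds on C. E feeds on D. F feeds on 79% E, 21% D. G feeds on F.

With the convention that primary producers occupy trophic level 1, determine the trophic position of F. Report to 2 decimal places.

4.79

C: 1 + (0.7×1 + 0.3×1) = 2
D: 1 + 2 = 3
E: 1 + 3 = 4
F: 1 + (0.79×4 + 0.21×3) = 4.79
G: 1 + 4.79 = 5.79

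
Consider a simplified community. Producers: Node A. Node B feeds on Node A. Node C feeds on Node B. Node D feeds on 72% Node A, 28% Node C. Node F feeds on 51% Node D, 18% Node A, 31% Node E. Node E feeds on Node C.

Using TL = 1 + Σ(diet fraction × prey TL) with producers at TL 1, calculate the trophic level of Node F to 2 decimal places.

3.73

Node B: 1 + 1 = 2
Node C: 1 + 2 = 3
Node D: 1 + (0.72×1 + 0.28×3) = 2.56
Node E: 1 + 3 = 4
Node F: 1 + (0.51×2.56 + 0.18×1 + 0.31×4) = 3.7256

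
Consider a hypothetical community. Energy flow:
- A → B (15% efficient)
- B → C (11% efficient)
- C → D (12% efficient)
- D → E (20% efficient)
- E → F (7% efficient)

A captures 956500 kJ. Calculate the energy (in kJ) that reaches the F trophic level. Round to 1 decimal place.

26.5 kJ

B: 956500 × 0.15 = 143475 kJ
C: 143475 × 0.11 = 15782.25 kJ
D: 15782.25 × 0.12 = 1893.87 kJ
E: 1893.87 × 0.2 = 378.774 kJ
F: 378.774 × 0.07 = 26.51418 kJ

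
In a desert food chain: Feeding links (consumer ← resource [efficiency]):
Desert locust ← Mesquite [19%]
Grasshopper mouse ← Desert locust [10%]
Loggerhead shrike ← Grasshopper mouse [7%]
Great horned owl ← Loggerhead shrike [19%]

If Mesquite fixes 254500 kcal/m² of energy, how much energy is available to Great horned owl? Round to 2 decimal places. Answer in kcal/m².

64.31 kcal/m²

Desert locust: 254500 × 0.19 = 48355 kcal/m²
Grasshopper mouse: 48355 × 0.1 = 4835.5 kcal/m²
Loggerhead shrike: 4835.5 × 0.07 = 338.485 kcal/m²
Great horned owl: 338.485 × 0.19 = 64.31215 kcal/m²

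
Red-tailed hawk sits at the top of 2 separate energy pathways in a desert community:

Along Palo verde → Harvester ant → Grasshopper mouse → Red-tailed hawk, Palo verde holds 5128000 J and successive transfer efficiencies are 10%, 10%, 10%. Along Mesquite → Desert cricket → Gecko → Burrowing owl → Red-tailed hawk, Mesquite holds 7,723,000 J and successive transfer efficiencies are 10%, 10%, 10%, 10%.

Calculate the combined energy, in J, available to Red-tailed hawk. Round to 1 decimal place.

Via Palo verde: 5128000 × 0.1 × 0.1 × 0.1 = 5128 J
Via Mesquite: 7723000 × 0.1 × 0.1 × 0.1 × 0.1 = 772.3 J
Total at Red-tailed hawk: 5128 + 772.3 = 5900.3 J

5900.3 J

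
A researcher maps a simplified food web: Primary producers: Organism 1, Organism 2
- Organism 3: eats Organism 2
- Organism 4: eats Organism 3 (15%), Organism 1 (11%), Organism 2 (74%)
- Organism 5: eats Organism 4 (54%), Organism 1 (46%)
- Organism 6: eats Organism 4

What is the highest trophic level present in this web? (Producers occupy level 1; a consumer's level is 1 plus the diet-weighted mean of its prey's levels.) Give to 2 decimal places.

3.15

Organism 3: 1 + 1 = 2
Organism 4: 1 + (0.15×2 + 0.11×1 + 0.74×1) = 2.15
Organism 5: 1 + (0.54×2.15 + 0.46×1) = 2.621
Organism 6: 1 + 2.15 = 3.15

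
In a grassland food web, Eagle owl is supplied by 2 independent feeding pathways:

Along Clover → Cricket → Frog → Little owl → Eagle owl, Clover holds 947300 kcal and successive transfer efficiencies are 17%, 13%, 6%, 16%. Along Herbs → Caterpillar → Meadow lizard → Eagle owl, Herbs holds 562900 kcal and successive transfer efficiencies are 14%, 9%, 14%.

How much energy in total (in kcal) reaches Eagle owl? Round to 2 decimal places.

1193.93 kcal

Via Clover: 947300 × 0.17 × 0.13 × 0.06 × 0.16 = 200.979168 kcal
Via Herbs: 562900 × 0.14 × 0.09 × 0.14 = 992.9556 kcal
Total at Eagle owl: 200.979168 + 992.9556 = 1193.934768 kcal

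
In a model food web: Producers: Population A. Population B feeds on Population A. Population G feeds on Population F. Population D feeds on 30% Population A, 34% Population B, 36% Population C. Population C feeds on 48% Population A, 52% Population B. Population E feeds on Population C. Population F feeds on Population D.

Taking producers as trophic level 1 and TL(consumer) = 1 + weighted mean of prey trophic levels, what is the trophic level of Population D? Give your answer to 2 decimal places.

Population B: 1 + 1 = 2
Population C: 1 + (0.48×1 + 0.52×2) = 2.52
Population D: 1 + (0.3×1 + 0.34×2 + 0.36×2.52) = 2.8872
Population E: 1 + 2.52 = 3.52
Population F: 1 + 2.8872 = 3.8872
Population G: 1 + 3.8872 = 4.8872

2.89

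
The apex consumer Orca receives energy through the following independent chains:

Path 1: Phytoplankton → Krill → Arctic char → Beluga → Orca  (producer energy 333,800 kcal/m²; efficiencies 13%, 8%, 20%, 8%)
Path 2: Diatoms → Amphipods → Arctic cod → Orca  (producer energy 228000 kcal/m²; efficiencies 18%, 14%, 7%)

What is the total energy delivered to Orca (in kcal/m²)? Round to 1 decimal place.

457.7 kcal/m²

Path 1: 333800 × 0.13 × 0.08 × 0.2 × 0.08 = 55.54432 kcal/m²
Path 2: 228000 × 0.18 × 0.14 × 0.07 = 402.192 kcal/m²
Total at Orca: 55.54432 + 402.192 = 457.73632 kcal/m²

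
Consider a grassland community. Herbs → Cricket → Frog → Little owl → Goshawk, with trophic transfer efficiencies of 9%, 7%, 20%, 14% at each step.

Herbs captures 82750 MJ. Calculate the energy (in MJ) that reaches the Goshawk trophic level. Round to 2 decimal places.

14.60 MJ

Cricket: 82750 × 0.09 = 7447.5 MJ
Frog: 7447.5 × 0.07 = 521.325 MJ
Little owl: 521.325 × 0.2 = 104.265 MJ
Goshawk: 104.265 × 0.14 = 14.5971 MJ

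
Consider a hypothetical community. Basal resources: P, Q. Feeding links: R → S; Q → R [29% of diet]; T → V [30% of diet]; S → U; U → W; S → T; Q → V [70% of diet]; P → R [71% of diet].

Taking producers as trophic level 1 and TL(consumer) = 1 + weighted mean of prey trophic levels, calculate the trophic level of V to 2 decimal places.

2.90

R: 1 + (0.71×1 + 0.29×1) = 2
S: 1 + 2 = 3
T: 1 + 3 = 4
U: 1 + 3 = 4
V: 1 + (0.3×4 + 0.7×1) = 2.9
W: 1 + 4 = 5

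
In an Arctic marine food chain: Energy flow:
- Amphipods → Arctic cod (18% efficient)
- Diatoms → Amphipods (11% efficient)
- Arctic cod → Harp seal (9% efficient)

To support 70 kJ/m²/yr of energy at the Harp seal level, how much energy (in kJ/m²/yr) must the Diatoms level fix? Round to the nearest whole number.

39282 kJ/m²/yr

Cumulative transfer efficiency: 0.11 × 0.18 × 0.09 = 0.001782
Diatoms energy = 70 / 0.001782 = 39282 kJ/m²/yr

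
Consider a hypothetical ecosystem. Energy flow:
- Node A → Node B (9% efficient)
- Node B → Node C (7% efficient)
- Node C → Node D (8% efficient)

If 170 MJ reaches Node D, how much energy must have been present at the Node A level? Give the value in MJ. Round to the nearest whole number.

337302 MJ

Cumulative transfer efficiency: 0.09 × 0.07 × 0.08 = 0.000504
Node A energy = 170 / 0.000504 = 337302 MJ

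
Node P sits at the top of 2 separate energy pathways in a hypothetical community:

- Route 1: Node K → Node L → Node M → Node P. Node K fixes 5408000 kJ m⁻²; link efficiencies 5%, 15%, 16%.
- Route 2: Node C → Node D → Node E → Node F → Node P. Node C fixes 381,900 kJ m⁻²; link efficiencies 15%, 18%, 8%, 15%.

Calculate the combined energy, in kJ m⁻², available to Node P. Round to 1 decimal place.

Route 1: 5408000 × 0.05 × 0.15 × 0.16 = 6489.6 kJ m⁻²
Route 2: 381900 × 0.15 × 0.18 × 0.08 × 0.15 = 123.7356 kJ m⁻²
Total at Node P: 6489.6 + 123.7356 = 6613.3356 kJ m⁻²

6613.3 kJ m⁻²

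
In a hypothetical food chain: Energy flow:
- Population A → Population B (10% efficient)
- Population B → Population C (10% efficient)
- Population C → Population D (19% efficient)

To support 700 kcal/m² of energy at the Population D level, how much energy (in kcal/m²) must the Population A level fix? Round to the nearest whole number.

368421 kcal/m²

Cumulative transfer efficiency: 0.1 × 0.1 × 0.19 = 0.0019
Population A energy = 700 / 0.0019 = 368421 kcal/m²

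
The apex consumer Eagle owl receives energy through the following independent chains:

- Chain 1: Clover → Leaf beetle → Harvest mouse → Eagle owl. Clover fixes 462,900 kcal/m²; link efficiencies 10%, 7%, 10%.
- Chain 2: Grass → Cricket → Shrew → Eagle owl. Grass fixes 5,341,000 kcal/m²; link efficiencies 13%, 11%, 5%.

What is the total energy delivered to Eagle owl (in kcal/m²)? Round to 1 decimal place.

4142.8 kcal/m²

Chain 1: 462900 × 0.1 × 0.07 × 0.1 = 324.03 kcal/m²
Chain 2: 5341000 × 0.13 × 0.11 × 0.05 = 3818.815 kcal/m²
Total at Eagle owl: 324.03 + 3818.815 = 4142.845 kcal/m²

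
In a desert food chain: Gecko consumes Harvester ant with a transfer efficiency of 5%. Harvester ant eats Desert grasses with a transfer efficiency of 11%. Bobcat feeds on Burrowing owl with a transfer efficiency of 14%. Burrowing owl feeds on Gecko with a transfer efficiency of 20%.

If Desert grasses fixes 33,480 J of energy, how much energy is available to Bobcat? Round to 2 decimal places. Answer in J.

Harvester ant: 33480 × 0.11 = 3682.8 J
Gecko: 3682.8 × 0.05 = 184.14 J
Burrowing owl: 184.14 × 0.2 = 36.828 J
Bobcat: 36.828 × 0.14 = 5.15592 J

5.16 J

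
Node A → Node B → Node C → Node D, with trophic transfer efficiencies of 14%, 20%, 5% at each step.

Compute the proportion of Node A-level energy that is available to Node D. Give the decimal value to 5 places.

Product of link efficiencies: 0.14 × 0.2 × 0.05 = 0.0014

0.00140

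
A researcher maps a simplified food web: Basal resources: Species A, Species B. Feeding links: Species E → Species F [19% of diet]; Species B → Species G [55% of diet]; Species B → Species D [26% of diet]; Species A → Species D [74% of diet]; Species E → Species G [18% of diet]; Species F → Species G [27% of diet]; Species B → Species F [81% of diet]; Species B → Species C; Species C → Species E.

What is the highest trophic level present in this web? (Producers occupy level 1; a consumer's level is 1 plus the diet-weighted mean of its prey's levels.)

Species C: 1 + 1 = 2
Species D: 1 + (0.26×1 + 0.74×1) = 2
Species E: 1 + 2 = 3
Species F: 1 + (0.81×1 + 0.19×3) = 2.38
Species G: 1 + (0.27×2.38 + 0.18×3 + 0.55×1) = 2.7326

3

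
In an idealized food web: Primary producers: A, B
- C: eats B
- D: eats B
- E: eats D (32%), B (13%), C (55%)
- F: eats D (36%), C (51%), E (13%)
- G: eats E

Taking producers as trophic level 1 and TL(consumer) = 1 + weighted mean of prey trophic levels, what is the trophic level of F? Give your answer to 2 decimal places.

3.11

C: 1 + 1 = 2
D: 1 + 1 = 2
E: 1 + (0.32×2 + 0.13×1 + 0.55×2) = 2.87
F: 1 + (0.36×2 + 0.51×2 + 0.13×2.87) = 3.1131
G: 1 + 2.87 = 3.87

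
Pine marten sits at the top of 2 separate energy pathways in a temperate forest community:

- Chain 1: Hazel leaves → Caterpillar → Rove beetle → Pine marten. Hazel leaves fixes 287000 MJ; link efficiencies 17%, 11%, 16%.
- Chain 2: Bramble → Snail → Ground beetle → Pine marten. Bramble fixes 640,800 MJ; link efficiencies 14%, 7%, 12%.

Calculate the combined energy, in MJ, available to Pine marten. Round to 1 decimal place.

1612.3 MJ

Chain 1: 287000 × 0.17 × 0.11 × 0.16 = 858.704 MJ
Chain 2: 640800 × 0.14 × 0.07 × 0.12 = 753.5808 MJ
Total at Pine marten: 858.704 + 753.5808 = 1612.2848 MJ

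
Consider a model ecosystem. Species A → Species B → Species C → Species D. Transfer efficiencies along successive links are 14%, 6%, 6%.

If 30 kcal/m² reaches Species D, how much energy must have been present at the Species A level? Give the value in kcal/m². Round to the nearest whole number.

59524 kcal/m²

Cumulative transfer efficiency: 0.14 × 0.06 × 0.06 = 0.000504
Species A energy = 30 / 0.000504 = 59524 kcal/m²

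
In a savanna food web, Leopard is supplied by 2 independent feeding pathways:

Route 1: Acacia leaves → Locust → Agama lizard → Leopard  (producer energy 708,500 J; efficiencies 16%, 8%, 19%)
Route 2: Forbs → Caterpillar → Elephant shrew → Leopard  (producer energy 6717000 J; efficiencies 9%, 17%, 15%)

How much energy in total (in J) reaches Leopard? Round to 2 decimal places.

17138.59 J

Route 1: 708500 × 0.16 × 0.08 × 0.19 = 1723.072 J
Route 2: 6717000 × 0.09 × 0.17 × 0.15 = 15415.515 J
Total at Leopard: 1723.072 + 15415.515 = 17138.587 J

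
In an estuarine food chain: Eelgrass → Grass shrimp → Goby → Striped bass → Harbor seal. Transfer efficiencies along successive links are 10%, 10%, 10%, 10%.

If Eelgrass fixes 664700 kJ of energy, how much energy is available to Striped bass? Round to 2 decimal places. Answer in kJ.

Grass shrimp: 664700 × 0.1 = 66470 kJ
Goby: 66470 × 0.1 = 6647 kJ
Striped bass: 6647 × 0.1 = 664.7 kJ

664.70 kJ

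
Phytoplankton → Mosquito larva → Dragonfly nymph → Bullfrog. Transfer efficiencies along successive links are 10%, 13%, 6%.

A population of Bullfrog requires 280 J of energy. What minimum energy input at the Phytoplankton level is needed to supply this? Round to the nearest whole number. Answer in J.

Cumulative transfer efficiency: 0.1 × 0.13 × 0.06 = 0.00078
Phytoplankton energy = 280 / 0.00078 = 358974 J

358974 J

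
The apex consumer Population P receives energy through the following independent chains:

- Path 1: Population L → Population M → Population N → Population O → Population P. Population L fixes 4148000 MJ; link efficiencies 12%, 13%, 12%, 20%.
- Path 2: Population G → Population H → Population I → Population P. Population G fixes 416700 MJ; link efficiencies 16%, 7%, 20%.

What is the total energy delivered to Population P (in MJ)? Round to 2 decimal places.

2486.42 MJ

Path 1: 4148000 × 0.12 × 0.13 × 0.12 × 0.2 = 1553.0112 MJ
Path 2: 416700 × 0.16 × 0.07 × 0.2 = 933.408 MJ
Total at Population P: 1553.0112 + 933.408 = 2486.4192 MJ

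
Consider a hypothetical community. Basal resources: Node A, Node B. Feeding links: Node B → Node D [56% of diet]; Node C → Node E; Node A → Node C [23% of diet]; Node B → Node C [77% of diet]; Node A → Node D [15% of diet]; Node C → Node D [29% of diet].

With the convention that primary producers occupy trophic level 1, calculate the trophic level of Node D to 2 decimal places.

2.29

Node C: 1 + (0.77×1 + 0.23×1) = 2
Node D: 1 + (0.56×1 + 0.15×1 + 0.29×2) = 2.29
Node E: 1 + 2 = 3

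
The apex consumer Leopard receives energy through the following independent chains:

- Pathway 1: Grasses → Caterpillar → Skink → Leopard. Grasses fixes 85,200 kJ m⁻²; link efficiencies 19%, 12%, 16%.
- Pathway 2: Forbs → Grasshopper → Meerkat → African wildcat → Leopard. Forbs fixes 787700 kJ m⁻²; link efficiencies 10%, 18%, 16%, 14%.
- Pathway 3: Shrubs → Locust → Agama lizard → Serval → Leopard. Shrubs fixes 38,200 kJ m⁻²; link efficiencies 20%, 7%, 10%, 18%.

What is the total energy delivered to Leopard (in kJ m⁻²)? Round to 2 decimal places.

638.04 kJ m⁻²

Pathway 1: 85200 × 0.19 × 0.12 × 0.16 = 310.8096 kJ m⁻²
Pathway 2: 787700 × 0.1 × 0.18 × 0.16 × 0.14 = 317.60064 kJ m⁻²
Pathway 3: 38200 × 0.2 × 0.07 × 0.1 × 0.18 = 9.6264 kJ m⁻²
Total at Leopard: 310.8096 + 317.60064 + 9.6264 = 638.03664 kJ m⁻²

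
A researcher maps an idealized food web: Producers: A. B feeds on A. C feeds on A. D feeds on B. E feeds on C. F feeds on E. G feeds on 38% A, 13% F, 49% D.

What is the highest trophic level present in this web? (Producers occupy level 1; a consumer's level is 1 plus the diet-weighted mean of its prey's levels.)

4

B: 1 + 1 = 2
C: 1 + 1 = 2
D: 1 + 2 = 3
E: 1 + 2 = 3
F: 1 + 3 = 4
G: 1 + (0.38×1 + 0.13×4 + 0.49×3) = 3.37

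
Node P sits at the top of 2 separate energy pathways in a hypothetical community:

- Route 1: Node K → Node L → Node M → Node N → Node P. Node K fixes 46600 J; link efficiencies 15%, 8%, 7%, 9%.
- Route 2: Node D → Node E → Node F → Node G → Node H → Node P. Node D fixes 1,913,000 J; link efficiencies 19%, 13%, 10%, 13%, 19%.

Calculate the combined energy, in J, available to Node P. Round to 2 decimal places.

120.23 J

Route 1: 46600 × 0.15 × 0.08 × 0.07 × 0.09 = 3.52296 J
Route 2: 1913000 × 0.19 × 0.13 × 0.1 × 0.13 × 0.19 = 116.710217 J
Total at Node P: 3.52296 + 116.710217 = 120.233177 J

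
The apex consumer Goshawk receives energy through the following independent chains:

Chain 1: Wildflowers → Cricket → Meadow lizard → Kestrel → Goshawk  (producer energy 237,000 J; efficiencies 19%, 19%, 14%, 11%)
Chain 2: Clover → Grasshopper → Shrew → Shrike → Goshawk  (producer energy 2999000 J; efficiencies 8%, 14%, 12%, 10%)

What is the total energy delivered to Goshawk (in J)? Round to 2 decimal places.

Chain 1: 237000 × 0.19 × 0.19 × 0.14 × 0.11 = 131.75778 J
Chain 2: 2999000 × 0.08 × 0.14 × 0.12 × 0.1 = 403.0656 J
Total at Goshawk: 131.75778 + 403.0656 = 534.82338 J

534.82 J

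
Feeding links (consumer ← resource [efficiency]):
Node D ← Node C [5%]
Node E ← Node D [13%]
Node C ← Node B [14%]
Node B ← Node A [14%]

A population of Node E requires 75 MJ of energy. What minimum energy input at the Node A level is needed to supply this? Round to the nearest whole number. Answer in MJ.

Cumulative transfer efficiency: 0.14 × 0.14 × 0.05 × 0.13 = 0.0001274
Node A energy = 75 / 0.0001274 = 588697 MJ

588697 MJ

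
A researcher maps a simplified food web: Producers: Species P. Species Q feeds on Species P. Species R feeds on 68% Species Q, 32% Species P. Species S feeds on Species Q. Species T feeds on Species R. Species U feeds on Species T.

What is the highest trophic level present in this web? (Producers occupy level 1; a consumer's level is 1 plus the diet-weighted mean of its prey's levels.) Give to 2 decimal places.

Species Q: 1 + 1 = 2
Species R: 1 + (0.68×2 + 0.32×1) = 2.68
Species S: 1 + 2 = 3
Species T: 1 + 2.68 = 3.68
Species U: 1 + 3.68 = 4.68

4.68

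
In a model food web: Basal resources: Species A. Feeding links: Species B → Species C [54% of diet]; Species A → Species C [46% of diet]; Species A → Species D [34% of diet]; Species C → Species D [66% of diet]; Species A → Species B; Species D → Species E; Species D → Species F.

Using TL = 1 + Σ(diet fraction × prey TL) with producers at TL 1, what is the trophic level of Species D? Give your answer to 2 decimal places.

Species B: 1 + 1 = 2
Species C: 1 + (0.46×1 + 0.54×2) = 2.54
Species D: 1 + (0.34×1 + 0.66×2.54) = 3.0164
Species E: 1 + 3.0164 = 4.0164
Species F: 1 + 3.0164 = 4.0164

3.02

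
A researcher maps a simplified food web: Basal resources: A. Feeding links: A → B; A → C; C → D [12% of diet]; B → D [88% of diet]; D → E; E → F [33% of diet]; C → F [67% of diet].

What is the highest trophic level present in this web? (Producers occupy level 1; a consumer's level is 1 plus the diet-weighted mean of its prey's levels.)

4

B: 1 + 1 = 2
C: 1 + 1 = 2
D: 1 + (0.12×2 + 0.88×2) = 3
E: 1 + 3 = 4
F: 1 + (0.33×4 + 0.67×2) = 3.66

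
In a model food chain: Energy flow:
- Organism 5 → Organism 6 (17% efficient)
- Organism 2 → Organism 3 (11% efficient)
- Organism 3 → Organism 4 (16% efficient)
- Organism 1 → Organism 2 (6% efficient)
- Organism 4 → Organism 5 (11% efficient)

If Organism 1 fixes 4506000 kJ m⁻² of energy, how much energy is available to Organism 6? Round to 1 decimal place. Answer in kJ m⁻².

89.0 kJ m⁻²

Organism 2: 4506000 × 0.06 = 270360 kJ m⁻²
Organism 3: 270360 × 0.11 = 29739.6 kJ m⁻²
Organism 4: 29739.6 × 0.16 = 4758.336 kJ m⁻²
Organism 5: 4758.336 × 0.11 = 523.41696 kJ m⁻²
Organism 6: 523.41696 × 0.17 = 88.9808832 kJ m⁻²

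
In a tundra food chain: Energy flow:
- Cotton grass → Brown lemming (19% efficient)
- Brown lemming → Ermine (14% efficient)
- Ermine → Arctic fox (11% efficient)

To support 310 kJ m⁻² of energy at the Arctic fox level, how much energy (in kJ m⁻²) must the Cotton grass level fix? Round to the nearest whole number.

Cumulative transfer efficiency: 0.19 × 0.14 × 0.11 = 0.002926
Cotton grass energy = 310 / 0.002926 = 105947 kJ m⁻²

105947 kJ m⁻²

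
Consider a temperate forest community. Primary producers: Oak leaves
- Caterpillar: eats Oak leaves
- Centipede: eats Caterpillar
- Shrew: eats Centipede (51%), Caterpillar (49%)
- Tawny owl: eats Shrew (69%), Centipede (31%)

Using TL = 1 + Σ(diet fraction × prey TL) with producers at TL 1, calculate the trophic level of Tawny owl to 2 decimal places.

4.35

Caterpillar: 1 + 1 = 2
Centipede: 1 + 2 = 3
Shrew: 1 + (0.51×3 + 0.49×2) = 3.51
Tawny owl: 1 + (0.69×3.51 + 0.31×3) = 4.3519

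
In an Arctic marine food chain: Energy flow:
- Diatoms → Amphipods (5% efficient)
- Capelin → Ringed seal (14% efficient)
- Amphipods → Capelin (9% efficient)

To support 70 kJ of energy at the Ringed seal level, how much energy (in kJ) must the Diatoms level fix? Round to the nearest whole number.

Cumulative transfer efficiency: 0.05 × 0.09 × 0.14 = 0.00063
Diatoms energy = 70 / 0.00063 = 111111 kJ

111111 kJ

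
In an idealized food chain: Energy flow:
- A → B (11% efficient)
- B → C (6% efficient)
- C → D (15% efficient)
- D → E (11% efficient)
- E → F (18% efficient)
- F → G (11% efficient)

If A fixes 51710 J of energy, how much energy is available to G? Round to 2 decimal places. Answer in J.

0.11 J

B: 51710 × 0.11 = 5688.1 J
C: 5688.1 × 0.06 = 341.286 J
D: 341.286 × 0.15 = 51.1929 J
E: 51.1929 × 0.11 = 5.631219 J
F: 5.631219 × 0.18 = 1.01361942 J
G: 1.01361942 × 0.11 = 0.1114981362 J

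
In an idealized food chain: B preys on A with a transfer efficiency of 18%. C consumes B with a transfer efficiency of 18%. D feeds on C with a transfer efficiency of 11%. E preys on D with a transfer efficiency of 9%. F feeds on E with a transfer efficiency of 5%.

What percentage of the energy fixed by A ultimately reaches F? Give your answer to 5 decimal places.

Product of link efficiencies: 0.18 × 0.18 × 0.11 × 0.09 × 0.05 = 0.000016038
As a percentage: 0.000016038 × 100 = 0.00160%

0.00160%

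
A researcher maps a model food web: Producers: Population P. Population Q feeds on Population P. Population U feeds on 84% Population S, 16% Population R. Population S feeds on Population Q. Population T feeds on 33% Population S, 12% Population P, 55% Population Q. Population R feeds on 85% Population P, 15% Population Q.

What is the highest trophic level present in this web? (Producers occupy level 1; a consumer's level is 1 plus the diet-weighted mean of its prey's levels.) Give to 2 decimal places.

3.86

Population Q: 1 + 1 = 2
Population R: 1 + (0.85×1 + 0.15×2) = 2.15
Population S: 1 + 2 = 3
Population T: 1 + (0.33×3 + 0.12×1 + 0.55×2) = 3.21
Population U: 1 + (0.84×3 + 0.16×2.15) = 3.864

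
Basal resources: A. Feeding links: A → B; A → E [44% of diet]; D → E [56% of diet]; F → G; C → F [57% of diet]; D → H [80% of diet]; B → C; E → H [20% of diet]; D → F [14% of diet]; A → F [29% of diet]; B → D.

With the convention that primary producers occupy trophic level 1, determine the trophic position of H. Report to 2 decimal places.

4.02

B: 1 + 1 = 2
C: 1 + 2 = 3
D: 1 + 2 = 3
E: 1 + (0.56×3 + 0.44×1) = 3.12
F: 1 + (0.29×1 + 0.14×3 + 0.57×3) = 3.42
G: 1 + 3.42 = 4.42
H: 1 + (0.2×3.12 + 0.8×3) = 4.024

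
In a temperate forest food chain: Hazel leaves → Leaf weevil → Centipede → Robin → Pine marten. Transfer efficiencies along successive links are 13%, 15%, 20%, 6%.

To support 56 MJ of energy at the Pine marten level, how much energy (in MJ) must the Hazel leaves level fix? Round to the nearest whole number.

Cumulative transfer efficiency: 0.13 × 0.15 × 0.2 × 0.06 = 0.000234
Hazel leaves energy = 56 / 0.000234 = 239316 MJ

239316 MJ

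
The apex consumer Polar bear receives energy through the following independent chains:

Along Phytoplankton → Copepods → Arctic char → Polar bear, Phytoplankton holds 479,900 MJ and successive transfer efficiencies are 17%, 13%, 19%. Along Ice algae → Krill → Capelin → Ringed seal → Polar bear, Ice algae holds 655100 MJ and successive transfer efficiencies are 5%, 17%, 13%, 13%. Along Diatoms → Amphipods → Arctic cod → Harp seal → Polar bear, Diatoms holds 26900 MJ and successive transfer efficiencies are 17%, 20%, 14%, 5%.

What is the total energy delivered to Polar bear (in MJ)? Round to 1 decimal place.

Via Phytoplankton: 479900 × 0.17 × 0.13 × 0.19 = 2015.1001 MJ
Via Ice algae: 655100 × 0.05 × 0.17 × 0.13 × 0.13 = 94.105115 MJ
Via Diatoms: 26900 × 0.17 × 0.2 × 0.14 × 0.05 = 6.4022 MJ
Total at Polar bear: 2015.1001 + 94.105115 + 6.4022 = 2115.607415 MJ

2115.6 MJ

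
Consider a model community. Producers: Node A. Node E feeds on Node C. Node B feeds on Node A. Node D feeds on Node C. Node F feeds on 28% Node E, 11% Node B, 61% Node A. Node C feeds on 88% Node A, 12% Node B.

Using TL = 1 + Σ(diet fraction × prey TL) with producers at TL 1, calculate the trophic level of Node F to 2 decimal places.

Node B: 1 + 1 = 2
Node C: 1 + (0.88×1 + 0.12×2) = 2.12
Node D: 1 + 2.12 = 3.12
Node E: 1 + 2.12 = 3.12
Node F: 1 + (0.28×3.12 + 0.11×2 + 0.61×1) = 2.7036

2.70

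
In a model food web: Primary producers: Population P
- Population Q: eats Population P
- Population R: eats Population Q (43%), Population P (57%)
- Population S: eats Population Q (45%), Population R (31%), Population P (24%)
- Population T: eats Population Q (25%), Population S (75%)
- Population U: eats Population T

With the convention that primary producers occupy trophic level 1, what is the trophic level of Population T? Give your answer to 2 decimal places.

Population Q: 1 + 1 = 2
Population R: 1 + (0.43×2 + 0.57×1) = 2.43
Population S: 1 + (0.45×2 + 0.31×2.43 + 0.24×1) = 2.8933
Population T: 1 + (0.25×2 + 0.75×2.8933) = 3.669975
Population U: 1 + 3.669975 = 4.669975

3.67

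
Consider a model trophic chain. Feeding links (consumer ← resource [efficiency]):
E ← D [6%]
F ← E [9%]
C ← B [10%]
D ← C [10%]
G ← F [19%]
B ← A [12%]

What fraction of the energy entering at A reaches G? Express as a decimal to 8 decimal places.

Product of link efficiencies: 0.12 × 0.1 × 0.1 × 0.06 × 0.09 × 0.19 = 0.0000012312

0.00000123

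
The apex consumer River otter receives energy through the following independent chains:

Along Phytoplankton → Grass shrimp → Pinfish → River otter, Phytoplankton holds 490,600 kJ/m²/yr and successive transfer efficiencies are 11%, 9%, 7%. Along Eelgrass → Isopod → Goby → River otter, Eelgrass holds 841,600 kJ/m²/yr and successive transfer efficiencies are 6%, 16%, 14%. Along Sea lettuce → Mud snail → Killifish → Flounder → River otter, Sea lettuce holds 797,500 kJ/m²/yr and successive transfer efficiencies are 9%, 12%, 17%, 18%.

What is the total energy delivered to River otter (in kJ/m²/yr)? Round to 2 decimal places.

Via Phytoplankton: 490600 × 0.11 × 0.09 × 0.07 = 339.9858 kJ/m²/yr
Via Eelgrass: 841600 × 0.06 × 0.16 × 0.14 = 1131.1104 kJ/m²/yr
Via Sea lettuce: 797500 × 0.09 × 0.12 × 0.17 × 0.18 = 263.5578 kJ/m²/yr
Total at River otter: 339.9858 + 1131.1104 + 263.5578 = 1734.654 kJ/m²/yr

1734.65 kJ/m²/yr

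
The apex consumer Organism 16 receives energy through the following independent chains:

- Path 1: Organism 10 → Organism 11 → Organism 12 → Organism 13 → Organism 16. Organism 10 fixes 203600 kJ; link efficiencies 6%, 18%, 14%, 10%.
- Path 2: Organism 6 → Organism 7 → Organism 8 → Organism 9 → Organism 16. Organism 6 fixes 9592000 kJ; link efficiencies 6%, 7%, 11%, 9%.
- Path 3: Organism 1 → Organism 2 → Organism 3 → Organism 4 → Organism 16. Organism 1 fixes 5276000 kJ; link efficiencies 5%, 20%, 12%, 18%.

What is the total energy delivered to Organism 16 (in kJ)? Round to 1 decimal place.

1569.2 kJ

Path 1: 203600 × 0.06 × 0.18 × 0.14 × 0.1 = 30.78432 kJ
Path 2: 9592000 × 0.06 × 0.07 × 0.11 × 0.09 = 398.83536 kJ
Path 3: 5276000 × 0.05 × 0.2 × 0.12 × 0.18 = 1139.616 kJ
Total at Organism 16: 30.78432 + 398.83536 + 1139.616 = 1569.23568 kJ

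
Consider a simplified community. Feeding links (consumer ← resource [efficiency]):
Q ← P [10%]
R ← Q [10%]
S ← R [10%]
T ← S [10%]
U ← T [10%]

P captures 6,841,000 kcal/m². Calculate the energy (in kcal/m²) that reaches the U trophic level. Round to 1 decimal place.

68.4 kcal/m²

Q: 6841000 × 0.1 = 684100 kcal/m²
R: 684100 × 0.1 = 68410 kcal/m²
S: 68410 × 0.1 = 6841 kcal/m²
T: 6841 × 0.1 = 684.1 kcal/m²
U: 684.1 × 0.1 = 68.41 kcal/m²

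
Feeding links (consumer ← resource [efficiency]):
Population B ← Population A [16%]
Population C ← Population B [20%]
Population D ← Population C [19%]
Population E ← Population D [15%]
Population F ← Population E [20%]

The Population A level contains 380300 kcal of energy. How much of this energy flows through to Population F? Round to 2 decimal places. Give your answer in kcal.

69.37 kcal

Population B: 380300 × 0.16 = 60848 kcal
Population C: 60848 × 0.2 = 12169.6 kcal
Population D: 12169.6 × 0.19 = 2312.224 kcal
Population E: 2312.224 × 0.15 = 346.8336 kcal
Population F: 346.8336 × 0.2 = 69.36672 kcal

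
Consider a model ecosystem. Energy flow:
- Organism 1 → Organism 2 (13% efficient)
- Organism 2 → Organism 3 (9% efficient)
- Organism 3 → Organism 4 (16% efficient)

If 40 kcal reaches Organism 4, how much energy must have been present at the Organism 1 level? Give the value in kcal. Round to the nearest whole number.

21368 kcal

Cumulative transfer efficiency: 0.13 × 0.09 × 0.16 = 0.001872
Organism 1 energy = 40 / 0.001872 = 21368 kcal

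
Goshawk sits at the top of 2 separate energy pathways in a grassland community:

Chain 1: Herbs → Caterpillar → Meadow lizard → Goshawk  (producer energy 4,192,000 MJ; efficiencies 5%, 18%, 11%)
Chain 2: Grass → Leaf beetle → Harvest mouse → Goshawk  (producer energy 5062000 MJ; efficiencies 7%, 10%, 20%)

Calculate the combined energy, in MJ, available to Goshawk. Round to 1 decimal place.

Chain 1: 4192000 × 0.05 × 0.18 × 0.11 = 4150.08 MJ
Chain 2: 5062000 × 0.07 × 0.1 × 0.2 = 7086.8 MJ
Total at Goshawk: 4150.08 + 7086.8 = 11236.88 MJ

11236.9 MJ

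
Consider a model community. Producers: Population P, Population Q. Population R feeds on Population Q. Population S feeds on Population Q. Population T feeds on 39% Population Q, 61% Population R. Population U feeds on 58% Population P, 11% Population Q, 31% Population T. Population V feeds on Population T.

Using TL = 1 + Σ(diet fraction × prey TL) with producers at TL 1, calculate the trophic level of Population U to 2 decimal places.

Population R: 1 + 1 = 2
Population S: 1 + 1 = 2
Population T: 1 + (0.39×1 + 0.61×2) = 2.61
Population U: 1 + (0.58×1 + 0.11×1 + 0.31×2.61) = 2.4991
Population V: 1 + 2.61 = 3.61

2.50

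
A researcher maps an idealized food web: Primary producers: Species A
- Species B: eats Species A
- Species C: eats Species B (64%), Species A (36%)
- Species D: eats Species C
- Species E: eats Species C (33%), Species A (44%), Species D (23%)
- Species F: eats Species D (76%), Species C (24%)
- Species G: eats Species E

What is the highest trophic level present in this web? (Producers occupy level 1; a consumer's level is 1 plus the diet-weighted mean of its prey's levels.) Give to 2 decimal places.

Species B: 1 + 1 = 2
Species C: 1 + (0.64×2 + 0.36×1) = 2.64
Species D: 1 + 2.64 = 3.64
Species E: 1 + (0.33×2.64 + 0.44×1 + 0.23×3.64) = 3.1484
Species F: 1 + (0.76×3.64 + 0.24×2.64) = 4.4
Species G: 1 + 3.1484 = 4.1484

4.40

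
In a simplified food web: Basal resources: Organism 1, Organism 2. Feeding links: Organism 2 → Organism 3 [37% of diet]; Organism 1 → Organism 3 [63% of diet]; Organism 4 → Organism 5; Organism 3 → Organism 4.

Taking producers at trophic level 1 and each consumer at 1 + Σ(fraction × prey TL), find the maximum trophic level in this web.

4

Organism 3: 1 + (0.37×1 + 0.63×1) = 2
Organism 4: 1 + 2 = 3
Organism 5: 1 + 3 = 4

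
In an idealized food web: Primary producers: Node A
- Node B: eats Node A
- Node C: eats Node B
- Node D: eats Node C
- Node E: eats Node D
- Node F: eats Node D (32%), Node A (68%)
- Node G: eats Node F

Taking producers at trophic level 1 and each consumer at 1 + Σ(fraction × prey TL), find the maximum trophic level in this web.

Node B: 1 + 1 = 2
Node C: 1 + 2 = 3
Node D: 1 + 3 = 4
Node E: 1 + 4 = 5
Node F: 1 + (0.32×4 + 0.68×1) = 2.96
Node G: 1 + 2.96 = 3.96

5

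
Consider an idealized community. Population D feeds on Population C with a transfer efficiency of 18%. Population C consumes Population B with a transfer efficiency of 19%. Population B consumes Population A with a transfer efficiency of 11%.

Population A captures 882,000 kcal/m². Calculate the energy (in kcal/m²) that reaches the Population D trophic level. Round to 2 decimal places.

3318.08 kcal/m²

Population B: 882000 × 0.11 = 97020 kcal/m²
Population C: 97020 × 0.19 = 18433.8 kcal/m²
Population D: 18433.8 × 0.18 = 3318.084 kcal/m²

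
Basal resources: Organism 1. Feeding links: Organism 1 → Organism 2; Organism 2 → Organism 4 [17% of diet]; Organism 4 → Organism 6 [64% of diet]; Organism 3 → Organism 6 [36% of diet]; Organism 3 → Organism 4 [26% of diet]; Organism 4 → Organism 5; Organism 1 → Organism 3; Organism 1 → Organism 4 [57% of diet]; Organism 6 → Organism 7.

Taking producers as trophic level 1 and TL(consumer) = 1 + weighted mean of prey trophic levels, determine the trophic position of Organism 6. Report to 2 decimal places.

Organism 2: 1 + 1 = 2
Organism 3: 1 + 1 = 2
Organism 4: 1 + (0.57×1 + 0.26×2 + 0.17×2) = 2.43
Organism 5: 1 + 2.43 = 3.43
Organism 6: 1 + (0.36×2 + 0.64×2.43) = 3.2752
Organism 7: 1 + 3.2752 = 4.2752

3.28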